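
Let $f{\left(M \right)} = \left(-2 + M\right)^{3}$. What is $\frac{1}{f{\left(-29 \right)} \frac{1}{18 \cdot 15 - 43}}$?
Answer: $- \frac{227}{29791} \approx -0.0076198$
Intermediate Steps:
$\frac{1}{f{\left(-29 \right)} \frac{1}{18 \cdot 15 - 43}} = \frac{1}{\left(-2 - 29\right)^{3} \frac{1}{18 \cdot 15 - 43}} = \frac{1}{\left(-31\right)^{3} \frac{1}{270 - 43}} = \frac{1}{\left(-29791\right) \frac{1}{227}} = \frac{1}{- \frac{29791}{227}} = - \frac{227}{29791}$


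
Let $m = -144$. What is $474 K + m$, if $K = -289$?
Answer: $-137130$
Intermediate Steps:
$474 K + m = 474 \left(-289\right) - 144 = -136986 - 144 = -137130$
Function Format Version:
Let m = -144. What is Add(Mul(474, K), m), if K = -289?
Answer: -137130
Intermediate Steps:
Add(Mul(474, K), m) = Add(Mul(474, -289), -144) = Add(-136986, -144) = -137130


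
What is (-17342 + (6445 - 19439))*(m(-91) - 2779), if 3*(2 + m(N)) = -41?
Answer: 84779008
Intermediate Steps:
m(N) = -47/3 (m(N) = -2 + (⅓)*(-41) = -2 - 41/3 = -47/3)
(-17342 + (6445 - 19439))*(m(-91) - 2779) = (-17342 + (6445 - 19439))*(-47/3 - 2779) = (-17342 - 12994)*(-8384/3) = -30336*(-8384/3) = 84779008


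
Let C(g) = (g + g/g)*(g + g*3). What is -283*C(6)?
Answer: -47544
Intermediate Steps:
C(g) = 4*g*(1 + g) (C(g) = (g + 1)*(g + 3*g) = (1 + g)*(4*g) = 4*g*(1 + g))
-283*C(6) = -1132*6*(1 + 6) = -1132*6*7 = -283*168 = -47544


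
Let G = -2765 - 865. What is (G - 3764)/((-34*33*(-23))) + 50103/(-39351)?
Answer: -263986552/169248651 ≈ -1.5598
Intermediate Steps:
G = -3630
(G - 3764)/((-34*33*(-23))) + 50103/(-39351) = (-3630 - 3764)/((-34*33*(-23))) + 50103/(-39351) = -7394/((-1122*(-23))) + 50103*(-1/39351) = -7394/25806 - 16701/13117 = -7394*1/25806 - 16701/13117 = -3697/12903 - 16701/13117 = -263986552/169248651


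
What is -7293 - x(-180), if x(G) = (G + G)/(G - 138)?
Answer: -386589/53 ≈ -7294.1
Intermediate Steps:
x(G) = 2*G/(-138 + G) (x(G) = (2*G)/(-138 + G) = 2*G/(-138 + G))
-7293 - x(-180) = -7293 - 2*(-180)/(-138 - 180) = -7293 - 2*(-180)/(-318) = -7293 - 2*(-180)*(-1)/318 = -7293 - 1*60/53 = -7293 - 60/53 = -386589/53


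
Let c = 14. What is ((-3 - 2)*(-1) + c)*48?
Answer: 912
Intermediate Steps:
((-3 - 2)*(-1) + c)*48 = ((-3 - 2)*(-1) + 14)*48 = (-5*(-1) + 14)*48 = (5 + 14)*48 = 19*48 = 912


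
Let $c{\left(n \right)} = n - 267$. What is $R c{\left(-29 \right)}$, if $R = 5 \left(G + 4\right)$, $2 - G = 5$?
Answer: $-1480$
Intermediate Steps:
$c{\left(n \right)} = -267 + n$
$G = -3$ ($G = 2 - 5 = -3$)
$R = 5$ ($R = 5 \left(-3 + 4\right) = 5 \cdot 1 = 5$)
$R c{\left(-29 \right)} = 5 \left(-267 - 29\right) = 5 \left(-296\right) = -1480$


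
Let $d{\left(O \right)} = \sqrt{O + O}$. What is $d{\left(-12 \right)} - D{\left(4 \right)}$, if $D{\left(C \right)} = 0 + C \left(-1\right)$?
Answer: $4 + 2 i \sqrt{6} \approx 4.0 + 4.899 i$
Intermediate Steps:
$D{\left(C \right)} = - C$ ($D{\left(C \right)} = 0 - C = - C$)
$d{\left(O \right)} = \sqrt{2} \sqrt{O}$ ($d{\left(O \right)} = \sqrt{2 O} = \sqrt{2} \sqrt{O}$)
$d{\left(-12 \right)} - D{\left(4 \right)} = \sqrt{2} \sqrt{-12} - \left(-1\right) 4 = \sqrt{2} \cdot 2 i \sqrt{3} - -4 = 2 i \sqrt{6} + 4 = 4 + 2 i \sqrt{6}$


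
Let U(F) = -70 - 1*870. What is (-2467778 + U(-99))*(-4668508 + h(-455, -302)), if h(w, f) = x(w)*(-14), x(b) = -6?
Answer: 11525022360432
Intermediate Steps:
U(F) = -940 (U(F) = -70 - 870 = -940)
h(w, f) = 84 (h(w, f) = -6*(-14) = 84)
(-2467778 + U(-99))*(-4668508 + h(-455, -302)) = (-2467778 - 940)*(-4668508 + 84) = -2468718*(-4668424) = 11525022360432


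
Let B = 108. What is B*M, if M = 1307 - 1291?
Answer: 1728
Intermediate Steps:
M = 16
B*M = 108*16 = 1728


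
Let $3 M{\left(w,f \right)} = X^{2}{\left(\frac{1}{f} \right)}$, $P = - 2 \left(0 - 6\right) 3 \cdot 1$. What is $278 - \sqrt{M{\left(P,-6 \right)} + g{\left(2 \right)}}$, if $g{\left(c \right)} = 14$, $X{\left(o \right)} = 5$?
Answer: $278 - \frac{\sqrt{201}}{3} \approx 273.27$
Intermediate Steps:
$P = 36$ ($P = - 2 \left(0 - 6\right) 3 \cdot 1 = \left(-2\right) \left(-6\right) 3 \cdot 1 = 12 \cdot 3 \cdot 1 = 36 \cdot 1 = 36$)
$M{\left(w,f \right)} = \frac{25}{3}$ ($M{\left(w,f \right)} = \frac{5^{2}}{3} = \frac{1}{3} \cdot 25 = \frac{25}{3}$)
$278 - \sqrt{M{\left(P,-6 \right)} + g{\left(2 \right)}} = 278 - \sqrt{\frac{25}{3} + 14} = 278 - \sqrt{\frac{67}{3}} = 278 - \frac{\sqrt{201}}{3}$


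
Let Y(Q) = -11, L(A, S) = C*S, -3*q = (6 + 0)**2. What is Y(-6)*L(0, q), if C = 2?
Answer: 264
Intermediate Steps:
q = -12 (q = -(6 + 0)**2/3 = -1/3*6**2 = -1/3*36 = -12)
L(A, S) = 2*S
Y(-6)*L(0, q) = -22*(-12) = -11*(-24) = 264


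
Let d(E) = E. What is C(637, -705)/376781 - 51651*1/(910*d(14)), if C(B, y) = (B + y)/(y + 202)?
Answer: -9788940195473/2414495539820 ≈ -4.0542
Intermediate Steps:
C(B, y) = (B + y)/(202 + y)
C(637, -705)/376781 - 51651*1/(910*d(14)) = ((637 - 705)/(202 - 705))/376781 - 51651/(-1*14*(-910)) = (-68/(-503))*(1/376781) - 51651/((-14*(-910))) = -1/503*(-68)*(1/376781) - 51651/12740 = (68/503)*(1/376781) - 51651*1/12740 = 68/189520843 - 51651/12740 = -9788940195473/2414495539820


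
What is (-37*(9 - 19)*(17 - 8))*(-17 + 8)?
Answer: -29970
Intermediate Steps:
(-37*(9 - 19)*(17 - 8))*(-17 + 8) = -(-370)*9*(-9) = -37*(-90)*(-9) = 3330*(-9) = -29970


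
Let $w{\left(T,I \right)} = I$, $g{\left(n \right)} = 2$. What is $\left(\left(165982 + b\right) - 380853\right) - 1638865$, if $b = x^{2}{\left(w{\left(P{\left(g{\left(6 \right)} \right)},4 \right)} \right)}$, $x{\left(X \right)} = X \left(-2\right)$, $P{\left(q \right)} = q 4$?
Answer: $-1853672$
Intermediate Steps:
$P{\left(q \right)} = 4 q$
$x{\left(X \right)} = - 2 X$
$b = 64$ ($b = \left(\left(-2\right) 4\right)^{2} = \left(-8\right)^{2} = 64$)
$\left(\left(165982 + b\right) - 380853\right) - 1638865 = \left(\left(165982 + 64\right) - 380853\right) - 1638865 = \left(166046 - 380853\right) - 1638865 = -214807 - 1638865 = -1853672$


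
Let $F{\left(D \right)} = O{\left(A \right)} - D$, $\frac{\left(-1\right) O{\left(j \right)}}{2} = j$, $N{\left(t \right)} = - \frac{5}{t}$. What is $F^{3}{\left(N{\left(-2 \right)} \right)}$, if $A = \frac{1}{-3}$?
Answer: $- \frac{1331}{216} \approx -6.162$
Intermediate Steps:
$A = - \frac{1}{3} \approx -0.33333$
$O{\left(j \right)} = - 2 j$
$F{\left(D \right)} = \frac{2}{3} - D$ ($F{\left(D \right)} = \left(-2\right) \left(- \frac{1}{3}\right) - D = \frac{2}{3} - D$)
$F^{3}{\left(N{\left(-2 \right)} \right)} = \left(\frac{2}{3} - - \frac{5}{-2}\right)^{3} = \left(\frac{2}{3} - \left(-5\right) \left(- \frac{1}{2}\right)\right)^{3} = \left(\frac{2}{3} - \frac{5}{2}\right)^{3} = \left(- \frac{11}{6}\right)^{3} = - \frac{1331}{216}$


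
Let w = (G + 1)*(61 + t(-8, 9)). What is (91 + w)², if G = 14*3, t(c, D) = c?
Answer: 5616900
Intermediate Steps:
G = 42
w = 2279 (w = (42 + 1)*(61 - 8) = 43*53 = 2279)
(91 + w)² = (91 + 2279)² = 2370² = 5616900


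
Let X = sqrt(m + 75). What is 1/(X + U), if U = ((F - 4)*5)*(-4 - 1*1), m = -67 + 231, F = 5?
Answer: -25/386 - sqrt(239)/386 ≈ -0.10482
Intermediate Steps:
m = 164
U = -25 (U = ((5 - 4)*5)*(-4 - 1*1) = (1*5)*(-4 - 1) = 5*(-5) = -25)
X = sqrt(239) (X = sqrt(164 + 75) = sqrt(239) ≈ 15.460)
1/(X + U) = 1/(sqrt(239) - 25) = 1/(-25 + sqrt(239))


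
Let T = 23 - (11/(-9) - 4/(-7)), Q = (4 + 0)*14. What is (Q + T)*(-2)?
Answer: -10036/63 ≈ -159.30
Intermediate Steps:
Q = 56 (Q = 4*14 = 56)
T = 1490/63 (T = 23 - (11*(-⅑) - 4*(-⅐)) = 23 - (-11/9 + 4/7) = 23 - 1*(-41/63) = 23 + 41/63 = 1490/63 ≈ 23.651)
(Q + T)*(-2) = (56 + 1490/63)*(-2) = (5018/63)*(-2) = -10036/63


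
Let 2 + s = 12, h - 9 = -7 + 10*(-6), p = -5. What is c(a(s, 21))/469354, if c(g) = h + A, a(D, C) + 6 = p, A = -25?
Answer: -83/469354 ≈ -0.00017684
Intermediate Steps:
h = -58 (h = 9 + (-7 + 10*(-6)) = 9 + (-7 - 60) = 9 - 67 = -58)
s = 10 (s = -2 + 12 = 10)
a(D, C) = -11 (a(D, C) = -6 - 5 = -11)
c(g) = -83 (c(g) = -58 - 25 = -83)
c(a(s, 21))/469354 = -83/469354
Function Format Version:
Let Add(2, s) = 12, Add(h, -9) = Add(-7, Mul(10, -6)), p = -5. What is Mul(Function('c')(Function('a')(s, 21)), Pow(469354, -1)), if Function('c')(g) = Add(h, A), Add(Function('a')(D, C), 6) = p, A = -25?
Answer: Rational(-83, 469354) ≈ -0.00017684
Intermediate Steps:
h = -58 (h = Add(9, Add(-7, Mul(10, -6))) = Add(9, Add(-7, -60)) = Add(9, -67) = -58)
s = 10 (s = Add(-2, 12) = 10)
Function('a')(D, C) = -11 (Function('a')(D, C) = Add(-6, -5) = -11)
Function('c')(g) = -83 (Function('c')(g) = Add(-58, -25) = -83)
Mul(Function('c')(Function('a')(s, 21)), Pow(469354, -1)) = Mul(-83, Pow(469354, -1)) = Mul(-83, Rational(1, 469354)) = Rational(-83, 469354)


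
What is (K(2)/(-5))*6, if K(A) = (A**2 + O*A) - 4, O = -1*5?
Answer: 12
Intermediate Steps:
O = -5
K(A) = -4 + A**2 - 5*A (K(A) = (A**2 - 5*A) - 4 = -4 + A**2 - 5*A)
(K(2)/(-5))*6 = ((-4 + 2**2 - 5*2)/(-5))*6 = ((-4 + 4 - 10)*(-1/5))*6 = -10*(-1/5)*6 = 2*6 = 12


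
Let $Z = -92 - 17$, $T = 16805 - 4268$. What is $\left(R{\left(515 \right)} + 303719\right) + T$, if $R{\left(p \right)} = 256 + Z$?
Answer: $316403$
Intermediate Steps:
$T = 12537$ ($T = 16805 - 4268 = 12537$)
$Z = -109$ ($Z = -92 - 17 = -109$)
$R{\left(p \right)} = 147$ ($R{\left(p \right)} = 256 - 109 = 147$)
$\left(R{\left(515 \right)} + 303719\right) + T = \left(147 + 303719\right) + 12537 = 303866 + 12537 = 316403$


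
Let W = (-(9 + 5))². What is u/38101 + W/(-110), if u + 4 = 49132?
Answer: -1031858/2095555 ≈ -0.49240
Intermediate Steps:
u = 49128 (u = -4 + 49132 = 49128)
W = 196 (W = (-1*14)² = (-14)² = 196)
u/38101 + W/(-110) = 49128/38101 + 196/(-110) = 49128*(1/38101) + 196*(-1/110) = 49128/38101 - 98/55 = -1031858/2095555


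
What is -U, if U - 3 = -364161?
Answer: 364158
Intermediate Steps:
U = -364158 (U = 3 - 364161 = -364158)
-U = -1*(-364158) = 364158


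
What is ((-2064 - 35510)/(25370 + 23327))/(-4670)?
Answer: 18787/113707495 ≈ 0.00016522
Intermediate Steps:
((-2064 - 35510)/(25370 + 23327))/(-4670) = -37574/48697*(-1/4670) = 18787/113707495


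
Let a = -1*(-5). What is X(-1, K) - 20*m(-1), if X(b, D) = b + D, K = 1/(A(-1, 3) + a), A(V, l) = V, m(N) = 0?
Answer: -3/4 ≈ -0.75000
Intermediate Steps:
a = 5
K = 1/4 (K = 1/(-1 + 5) = 1/4 ≈ 0.25000)
X(b, D) = D + b
X(-1, K) - 20*m(-1) = (1/4 - 1) - 20*0 = -3/4 + 0 = -3/4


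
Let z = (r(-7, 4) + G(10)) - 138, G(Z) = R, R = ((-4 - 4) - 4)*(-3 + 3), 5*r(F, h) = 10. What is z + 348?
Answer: 212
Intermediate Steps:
r(F, h) = 2 (r(F, h) = (⅕)*10 = 2)
R = 0 (R = (-8 - 4)*0 = -12*0 = 0)
G(Z) = 0
z = -136 (z = (2 + 0) - 138 = 2 - 138 = -136)
z + 348 = -136 + 348 = 212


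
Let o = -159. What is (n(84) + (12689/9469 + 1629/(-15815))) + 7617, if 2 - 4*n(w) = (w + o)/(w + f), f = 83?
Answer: 762147729717487/100034492980 ≈ 7618.9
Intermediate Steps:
n(w) = 1/2 - (-159 + w)/(4*(83 + w)) (n(w) = 1/2 - (w - 159)/(4*(w + 83)) = 1/2 - (-159 + w)/(4*(83 + w)))
(n(84) + (12689/9469 + 1629/(-15815))) + 7617 = ((325 + 84)/(4*(83 + 84)) + (12689/9469 + 1629/(-15815))) + 7617 = ((1/4)*409/167 + (12689*(1/9469) + 1629*(-1/15815))) + 7617 = ((1/4)*(1/167)*409 + (12689/9469 - 1629/15815)) + 7617 = (409/668 + 185251534/149752235) + 7617 = 184996688827/100034492980 + 7617 = 762147729717487/100034492980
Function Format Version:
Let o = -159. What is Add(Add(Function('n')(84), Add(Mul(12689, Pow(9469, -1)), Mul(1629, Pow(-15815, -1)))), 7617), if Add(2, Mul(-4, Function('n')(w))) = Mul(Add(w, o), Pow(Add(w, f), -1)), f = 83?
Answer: Rational(762147729717487, 100034492980) ≈ 7618.9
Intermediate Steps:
Function('n')(w) = Add(Rational(1, 2), Mul(Rational(-1, 4), Pow(Add(83, w), -1), Add(-159, w))) (Function('n')(w) = Add(Rational(1, 2), Mul(Rational(-1, 4), Mul(Add(w, -159), Pow(Add(w, 83), -1)))) = Add(Rational(1, 2), Mul(Rational(-1, 4), Mul(Add(-159, w), Pow(Add(83, w), -1)))) = Add(Rational(1, 2), Mul(Rational(-1, 4), Mul(Pow(Add(83, w), -1), Add(-159, w)))) = Add(Rational(1, 2), Mul(Rational(-1, 4), Pow(Add(83, w), -1), Add(-159, w))))
Add(Add(Function('n')(84), Add(Mul(12689, Pow(9469, -1)), Mul(1629, Pow(-15815, -1)))), 7617) = Add(Add(Mul(Rational(1, 4), Pow(Add(83, 84), -1), Add(325, 84)), Add(Mul(12689, Pow(9469, -1)), Mul(1629, Pow(-15815, -1)))), 7617) = Add(Add(Mul(Rational(1, 4), Pow(167, -1), 409), Add(Mul(12689, Rational(1, 9469)), Mul(1629, Rational(-1, 15815)))), 7617) = Add(Add(Mul(Rational(1, 4), Rational(1, 167), 409), Add(Rational(12689, 9469), Rational(-1629, 15815))), 7617) = Add(Add(Rational(409, 668), Rational(185251534, 149752235)), 7617) = Add(Rational(184996688827, 100034492980), 7617) = Rational(762147729717487, 100034492980)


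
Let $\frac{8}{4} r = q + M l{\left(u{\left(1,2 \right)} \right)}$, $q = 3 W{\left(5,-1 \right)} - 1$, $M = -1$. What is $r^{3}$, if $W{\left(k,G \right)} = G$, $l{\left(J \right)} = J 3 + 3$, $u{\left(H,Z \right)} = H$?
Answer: $-125$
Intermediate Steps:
$l{\left(J \right)} = 3 + 3 J$ ($l{\left(J \right)} = 3 J + 3 = 3 + 3 J$)
$q = -4$ ($q = 3 \left(-1\right) - 1 = -3 - 1 = -4$)
$r = -5$ ($r = \frac{-4 - \left(3 + 3 \cdot 1\right)}{2} = \frac{-4 - \left(3 + 3\right)}{2} = \frac{-4 - 6}{2} = \frac{1}{2} \left(-10\right) = -5$)
$r^{3} = \left(-5\right)^{3} = -125$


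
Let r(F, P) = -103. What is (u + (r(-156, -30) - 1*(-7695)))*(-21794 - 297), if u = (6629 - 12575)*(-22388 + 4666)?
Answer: -2328007104964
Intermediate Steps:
u = 105375012 (u = -5946*(-17722) = 105375012)
(u + (r(-156, -30) - 1*(-7695)))*(-21794 - 297) = (105375012 + (-103 - 1*(-7695)))*(-21794 - 297) = (105375012 + (-103 + 7695))*(-22091) = (105375012 + 7592)*(-22091) = 105382604*(-22091) = -2328007104964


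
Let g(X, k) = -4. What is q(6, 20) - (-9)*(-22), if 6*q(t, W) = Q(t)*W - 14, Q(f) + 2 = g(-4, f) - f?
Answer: -721/3 ≈ -240.33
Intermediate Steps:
Q(f) = -6 - f (Q(f) = -2 + (-4 - f) = -6 - f)
q(t, W) = -7/3 + W*(-6 - t)/6 (q(t, W) = ((-6 - t)*W - 14)/6 = (W*(-6 - t) - 14)/6 = (-14 + W*(-6 - t))/6 = -7/3 + W*(-6 - t)/6)
q(6, 20) - (-9)*(-22) = (-7/3 - ⅙*20*(6 + 6)) - (-9)*(-22) = (-7/3 - ⅙*20*12) - 1*198 = (-7/3 - 40) - 198 = -127/3 - 198 = -721/3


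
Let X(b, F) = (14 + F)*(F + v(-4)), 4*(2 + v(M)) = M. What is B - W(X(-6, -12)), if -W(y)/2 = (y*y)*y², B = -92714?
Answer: 1527286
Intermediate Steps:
v(M) = -2 + M/4
X(b, F) = (-3 + F)*(14 + F) (X(b, F) = (14 + F)*(F + (-2 + (¼)*(-4))) = (14 + F)*(F + (-2 - 1)) = (14 + F)*(F - 3) = (14 + F)*(-3 + F) = (-3 + F)*(14 + F))
W(y) = -2*y⁴ (W(y) = -2*y*y*y² = -2*y²*y² = -2*y⁴)
B - W(X(-6, -12)) = -92714 - (-2)*(-42 + (-12)² + 11*(-12))⁴ = -92714 - (-2)*(-42 + 144 - 132)⁴ = -92714 - (-2)*(-30)⁴ = -92714 - (-2)*810000 = -92714 - 1*(-1620000) = -92714 + 1620000 = 1527286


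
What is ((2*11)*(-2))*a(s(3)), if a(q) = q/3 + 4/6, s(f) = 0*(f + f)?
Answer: -88/3 ≈ -29.333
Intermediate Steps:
s(f) = 0 (s(f) = 0*(2*f) = 0)
a(q) = ⅔ + q/3 (a(q) = q*(⅓) + 4*(⅙) = q/3 + ⅔ = ⅔ + q/3)
((2*11)*(-2))*a(s(3)) = ((2*11)*(-2))*(⅔ + (⅓)*0) = (22*(-2))*(⅔ + 0) = -44*⅔ = -88/3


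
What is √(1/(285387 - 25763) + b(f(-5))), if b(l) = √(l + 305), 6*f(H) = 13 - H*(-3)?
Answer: √(584154 + 50553466032*√2742)/389436 ≈ 4.1779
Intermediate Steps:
f(H) = 13/6 + H/2 (f(H) = (13 - H*(-3))/6 = (13 - (-3)*H)/6 = (13 + 3*H)/6 = 13/6 + H/2)
b(l) = √(305 + l)
√(1/(285387 - 25763) + b(f(-5))) = √(1/(285387 - 25763) + √(305 + (13/6 + (½)*(-5)))) = √(1/259624 + √(305 + (13/6 - 5/2))) = √(1/259624 + √(305 - ⅓)) = √(1/259624 + √(914/3)) = √(1/259624 + √2742/3)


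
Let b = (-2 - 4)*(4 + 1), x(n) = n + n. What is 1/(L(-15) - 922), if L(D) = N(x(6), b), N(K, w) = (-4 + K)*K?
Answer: -1/826 ≈ -0.0012107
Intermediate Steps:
x(n) = 2*n
b = -30 (b = -6*5 = -30)
N(K, w) = K*(-4 + K)
L(D) = 96 (L(D) = (2*6)*(-4 + 2*6) = 12*(-4 + 12) = 12*8 = 96)
1/(L(-15) - 922) = 1/(96 - 922) = 1/(-826) = -1/826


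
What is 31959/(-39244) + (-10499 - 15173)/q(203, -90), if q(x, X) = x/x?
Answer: -1007503927/39244 ≈ -25673.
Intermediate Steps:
q(x, X) = 1
31959/(-39244) + (-10499 - 15173)/q(203, -90) = 31959/(-39244) + (-10499 - 15173)/1 = 31959*(-1/39244) - 25672*1 = -31959/39244 - 25672 = -1007503927/39244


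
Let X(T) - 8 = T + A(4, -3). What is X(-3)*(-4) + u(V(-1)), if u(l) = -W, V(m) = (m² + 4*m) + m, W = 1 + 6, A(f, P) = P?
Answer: -15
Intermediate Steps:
W = 7
X(T) = 5 + T (X(T) = 8 + (T - 3) = 8 + (-3 + T) = 5 + T)
V(m) = m² + 5*m
u(l) = -7 (u(l) = -1*7 = -7)
X(-3)*(-4) + u(V(-1)) = (5 - 3)*(-4) - 7 = 2*(-4) - 7 = -8 - 7 = -15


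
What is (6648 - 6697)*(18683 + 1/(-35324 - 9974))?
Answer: -41468824117/45298 ≈ -9.1547e+5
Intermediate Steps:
(6648 - 6697)*(18683 + 1/(-35324 - 9974)) = -49*(18683 + 1/(-45298)) = -49*(18683 - 1/45298) = -49*846302533/45298 = -41468824117/45298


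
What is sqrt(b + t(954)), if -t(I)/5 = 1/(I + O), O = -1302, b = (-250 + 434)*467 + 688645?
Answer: sqrt(23450972583)/174 ≈ 880.10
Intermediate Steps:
b = 774573 (b = 184*467 + 688645 = 85928 + 688645 = 774573)
t(I) = -5/(-1302 + I) (t(I) = -5/(I - 1302) = -5/(-1302 + I))
sqrt(b + t(954)) = sqrt(774573 - 5/(-1302 + 954)) = sqrt(774573 - 5/(-348)) = sqrt(774573 - 5*(-1/348)) = sqrt(774573 + 5/348) = sqrt(269551409/348) = sqrt(23450972583)/174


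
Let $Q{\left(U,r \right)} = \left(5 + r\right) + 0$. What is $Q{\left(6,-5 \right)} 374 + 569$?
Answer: $569$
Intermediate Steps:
$Q{\left(U,r \right)} = 5 + r$
$Q{\left(6,-5 \right)} 374 + 569 = \left(5 - 5\right) 374 + 569 = 0 \cdot 374 + 569 = 0 + 569 = 569$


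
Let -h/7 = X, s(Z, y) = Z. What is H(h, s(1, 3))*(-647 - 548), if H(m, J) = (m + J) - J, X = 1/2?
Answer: 8365/2 ≈ 4182.5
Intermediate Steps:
X = 1/2 ≈ 0.50000
h = -7/2 (h = -7*1/2 = -7/2 ≈ -3.5000)
H(m, J) = m (H(m, J) = (J + m) - J = m)
H(h, s(1, 3))*(-647 - 548) = -7*(-647 - 548)/2 = -7/2*(-1195) = 8365/2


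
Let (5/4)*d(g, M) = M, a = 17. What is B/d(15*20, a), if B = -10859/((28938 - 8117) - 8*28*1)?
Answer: -54295/1400596 ≈ -0.038766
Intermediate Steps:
d(g, M) = 4*M/5
B = -10859/20597 (B = -10859/(20821 - 224*1) = -10859/(20821 - 224) = -10859/20597 ≈ -0.52721)
B/d(15*20, a) = -10859/(20597*((⅘)*17)) = -10859/(20597*68/5) = -10859/20597*5/68 = -54295/1400596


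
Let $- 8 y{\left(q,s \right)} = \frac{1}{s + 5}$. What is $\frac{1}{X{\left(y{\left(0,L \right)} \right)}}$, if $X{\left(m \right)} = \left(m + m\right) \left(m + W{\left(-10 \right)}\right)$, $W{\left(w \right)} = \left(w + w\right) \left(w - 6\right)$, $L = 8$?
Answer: $- \frac{5408}{33279} \approx -0.1625$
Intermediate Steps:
$W{\left(w \right)} = 2 w \left(-6 + w\right)$
$y{\left(q,s \right)} = - \frac{1}{8 \left(5 + s\right)}$ ($y{\left(q,s \right)} = - \frac{1}{8 \left(s + 5\right)} = - \frac{1}{8 \left(5 + s\right)}$)
$X{\left(m \right)} = 2 m \left(320 + m\right)$ ($X{\left(m \right)} = \left(m + m\right) \left(m + 2 \left(-10\right) \left(-6 - 10\right)\right) = 2 m \left(m + 2 \left(-10\right) \left(-16\right)\right) = 2 m \left(m + 320\right) = 2 m \left(320 + m\right)$)
$\frac{1}{X{\left(y{\left(0,L \right)} \right)}} = \frac{1}{2 \left(- \frac{1}{40 + 8 \cdot 8}\right) \left(320 - \frac{1}{40 + 8 \cdot 8}\right)} = \frac{1}{2 \left(- \frac{1}{40 + 64}\right) \left(320 - \frac{1}{40 + 64}\right)} = \frac{1}{2 \left(- \frac{1}{104}\right) \left(320 - \frac{1}{104}\right)} = \frac{1}{2 \left(- \frac{1}{104}\right) \frac{33279}{104}} = \frac{1}{- \frac{33279}{5408}} = - \frac{5408}{33279}$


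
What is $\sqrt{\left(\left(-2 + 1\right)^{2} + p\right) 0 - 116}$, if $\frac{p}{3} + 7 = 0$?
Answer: $2 i \sqrt{29} \approx 10.77 i$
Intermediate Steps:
$p = -21$ ($p = -21 + 3 \cdot 0 = -21 + 0 = -21$)
$\sqrt{\left(\left(-2 + 1\right)^{2} + p\right) 0 - 116} = \sqrt{\left(\left(-2 + 1\right)^{2} - 21\right) 0 - 116} = \sqrt{\left(\left(-1\right)^{2} - 21\right) 0 - 116} = \sqrt{\left(1 - 21\right) 0 - 116} = \sqrt{\left(-20\right) 0 - 116} = \sqrt{0 - 116} = \sqrt{-116} = 2 i \sqrt{29}$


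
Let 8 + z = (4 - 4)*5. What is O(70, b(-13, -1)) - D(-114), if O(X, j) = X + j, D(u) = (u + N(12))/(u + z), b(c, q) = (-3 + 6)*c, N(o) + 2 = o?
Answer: 1839/61 ≈ 30.148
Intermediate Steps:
N(o) = -2 + o
z = -8 (z = -8 + (4 - 4)*5 = -8 + 0*5 = -8 + 0 = -8)
b(c, q) = 3*c
D(u) = (10 + u)/(-8 + u) (D(u) = (u + (-2 + 12))/(u - 8) = (u + 10)/(-8 + u) = (10 + u)/(-8 + u))
O(70, b(-13, -1)) - D(-114) = (70 + 3*(-13)) - (10 - 114)/(-8 - 114) = (70 - 39) - (-104)/(-122) = 31 - (-1)*(-104)/122 = 31 - 1*52/61 = 31 - 52/61 = 1839/61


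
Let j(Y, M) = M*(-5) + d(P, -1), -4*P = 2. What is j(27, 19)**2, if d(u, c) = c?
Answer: 9216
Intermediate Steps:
P = -1/2 (P = -1/4*2 = -1/2 ≈ -0.50000)
j(Y, M) = -1 - 5*M (j(Y, M) = M*(-5) - 1 = -5*M - 1 = -1 - 5*M)
j(27, 19)**2 = (-1 - 5*19)**2 = (-1 - 95)**2 = (-96)**2 = 9216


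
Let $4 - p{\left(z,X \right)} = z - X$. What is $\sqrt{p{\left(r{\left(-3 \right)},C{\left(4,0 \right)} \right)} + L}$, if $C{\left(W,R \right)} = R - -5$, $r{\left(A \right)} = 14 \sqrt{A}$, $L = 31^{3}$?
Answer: $\sqrt{29800 - 14 i \sqrt{3}} \approx 172.63 - 0.0702 i$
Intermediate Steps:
$L = 29791$
$C{\left(W,R \right)} = 5 + R$ ($C{\left(W,R \right)} = R + 5 = 5 + R$)
$p{\left(z,X \right)} = 4 + X - z$ ($p{\left(z,X \right)} = 4 - \left(z - X\right) = 4 + \left(X - z\right) = 4 + X - z$)
$\sqrt{p{\left(r{\left(-3 \right)},C{\left(4,0 \right)} \right)} + L} = \sqrt{\left(4 + \left(5 + 0\right) - 14 \sqrt{-3}\right) + 29791} = \sqrt{\left(4 + 5 - 14 i \sqrt{3}\right) + 29791} = \sqrt{\left(9 - 14 i \sqrt{3}\right) + 29791} = \sqrt{29800 - 14 i \sqrt{3}}$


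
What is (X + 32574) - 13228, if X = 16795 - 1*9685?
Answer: 26456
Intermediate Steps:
X = 7110 (X = 16795 - 9685 = 7110)
(X + 32574) - 13228 = (7110 + 32574) - 13228 = 39684 - 13228 = 26456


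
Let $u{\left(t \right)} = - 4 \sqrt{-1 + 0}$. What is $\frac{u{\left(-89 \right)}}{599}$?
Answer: $- \frac{4 i}{599} \approx - 0.0066778 i$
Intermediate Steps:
$u{\left(t \right)} = - 4 i$ ($u{\left(t \right)} = - 4 \sqrt{-1} = - 4 i$)
$\frac{u{\left(-89 \right)}}{599} = \frac{\left(-4\right) i}{599} = - 4 i \frac{1}{599} = - \frac{4 i}{599}$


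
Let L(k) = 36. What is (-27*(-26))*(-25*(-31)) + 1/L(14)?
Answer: 19585801/36 ≈ 5.4405e+5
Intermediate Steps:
(-27*(-26))*(-25*(-31)) + 1/L(14) = (-27*(-26))*(-25*(-31)) + 1/36 = 702*775 + 1/36 = 544050 + 1/36 = 19585801/36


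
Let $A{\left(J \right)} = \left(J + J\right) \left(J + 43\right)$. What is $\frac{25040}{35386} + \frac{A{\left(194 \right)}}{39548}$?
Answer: $\frac{530529617}{174930691} \approx 3.0328$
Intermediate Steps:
$A{\left(J \right)} = 2 J \left(43 + J\right)$
$\frac{25040}{35386} + \frac{A{\left(194 \right)}}{39548} = \frac{25040}{35386} + \frac{2 \cdot 194 \left(43 + 194\right)}{39548} = 25040 \cdot \frac{1}{35386} + 2 \cdot 194 \cdot 237 \cdot \frac{1}{39548} = \frac{12520}{17693} + 91956 \cdot \frac{1}{39548} = \frac{12520}{17693} + \frac{22989}{9887} = \frac{530529617}{174930691}$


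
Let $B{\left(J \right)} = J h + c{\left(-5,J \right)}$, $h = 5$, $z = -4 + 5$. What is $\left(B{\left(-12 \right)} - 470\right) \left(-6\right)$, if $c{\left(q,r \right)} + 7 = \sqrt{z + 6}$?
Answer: $3222 - 6 \sqrt{7} \approx 3206.1$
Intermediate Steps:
$z = 1$
$c{\left(q,r \right)} = -7 + \sqrt{7}$ ($c{\left(q,r \right)} = -7 + \sqrt{1 + 6} = -7 + \sqrt{7}$)
$B{\left(J \right)} = -7 + \sqrt{7} + 5 J$ ($B{\left(J \right)} = J 5 - \left(7 - \sqrt{7}\right) = 5 J - \left(7 - \sqrt{7}\right) = -7 + \sqrt{7} + 5 J$)
$\left(B{\left(-12 \right)} - 470\right) \left(-6\right) = \left(\left(-7 + \sqrt{7} + 5 \left(-12\right)\right) - 470\right) \left(-6\right) = \left(\left(-7 + \sqrt{7} - 60\right) - 470\right) \left(-6\right) = \left(\left(-67 + \sqrt{7}\right) - 470\right) \left(-6\right) = \left(-537 + \sqrt{7}\right) \left(-6\right) = 3222 - 6 \sqrt{7}$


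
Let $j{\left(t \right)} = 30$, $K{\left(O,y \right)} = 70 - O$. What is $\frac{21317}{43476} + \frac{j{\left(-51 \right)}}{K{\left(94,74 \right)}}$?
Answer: $- \frac{8257}{10869} \approx -0.75968$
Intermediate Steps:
$\frac{21317}{43476} + \frac{j{\left(-51 \right)}}{K{\left(94,74 \right)}} = \frac{21317}{43476} + \frac{30}{70 - 94} = 21317 \cdot \frac{1}{43476} + \frac{30}{70 - 94} = \frac{21317}{43476} + \frac{30}{-24} = \frac{21317}{43476} + 30 \left(- \frac{1}{24}\right) = \frac{21317}{43476} - \frac{5}{4} = - \frac{8257}{10869}$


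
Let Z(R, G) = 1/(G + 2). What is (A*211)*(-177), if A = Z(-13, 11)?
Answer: -37347/13 ≈ -2872.8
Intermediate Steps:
Z(R, G) = 1/(2 + G)
A = 1/13 (A = 1/(2 + 11) = 1/13 ≈ 0.076923)
(A*211)*(-177) = ((1/13)*211)*(-177) = (211/13)*(-177) = -37347/13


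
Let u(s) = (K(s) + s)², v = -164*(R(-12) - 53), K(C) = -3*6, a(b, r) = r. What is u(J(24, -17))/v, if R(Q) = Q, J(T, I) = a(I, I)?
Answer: 245/2132 ≈ 0.11492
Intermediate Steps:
J(T, I) = I
K(C) = -18
v = 10660 (v = -164*(-12 - 53) = -164*(-65) = 10660)
u(s) = (-18 + s)²
u(J(24, -17))/v = (-18 - 17)²/10660 = (-35)²*(1/10660) = 1225*(1/10660) = 245/2132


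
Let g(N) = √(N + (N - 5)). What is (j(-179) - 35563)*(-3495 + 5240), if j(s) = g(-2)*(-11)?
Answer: -62057435 - 57585*I ≈ -6.2057e+7 - 57585.0*I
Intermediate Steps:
g(N) = √(-5 + 2*N) (g(N) = √(N + (-5 + N)) = √(-5 + 2*N))
j(s) = -33*I (j(s) = √(-5 + 2*(-2))*(-11) = √(-5 - 4)*(-11) = √(-9)*(-11) = (3*I)*(-11) = -33*I)
(j(-179) - 35563)*(-3495 + 5240) = (-33*I - 35563)*(-3495 + 5240) = (-35563 - 33*I)*1745 = -62057435 - 57585*I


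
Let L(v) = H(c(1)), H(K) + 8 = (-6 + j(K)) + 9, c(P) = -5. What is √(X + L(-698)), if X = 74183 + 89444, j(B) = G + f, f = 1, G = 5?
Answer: 2*√40907 ≈ 404.51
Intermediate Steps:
j(B) = 6 (j(B) = 5 + 1 = 6)
H(K) = 1 (H(K) = -8 + ((-6 + 6) + 9) = -8 + (0 + 9) = -8 + 9 = 1)
L(v) = 1
X = 163627
√(X + L(-698)) = √(163627 + 1) = √163628 = 2*√40907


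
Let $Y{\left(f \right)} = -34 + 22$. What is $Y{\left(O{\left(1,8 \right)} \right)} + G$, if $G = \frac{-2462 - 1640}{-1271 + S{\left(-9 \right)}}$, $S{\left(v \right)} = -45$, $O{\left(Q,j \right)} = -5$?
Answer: $- \frac{835}{94} \approx -8.883$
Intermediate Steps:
$Y{\left(f \right)} = -12$
$G = \frac{293}{94}$ ($G = \frac{-2462 - 1640}{-1271 - 45} = - \frac{4102}{-1316} = \left(-4102\right) \left(- \frac{1}{1316}\right) = \frac{293}{94} \approx 3.117$)
$Y{\left(O{\left(1,8 \right)} \right)} + G = -12 + \frac{293}{94} = - \frac{835}{94}$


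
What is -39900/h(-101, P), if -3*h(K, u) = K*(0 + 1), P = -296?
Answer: -119700/101 ≈ -1185.1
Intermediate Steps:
h(K, u) = -K/3 (h(K, u) = -K*(0 + 1)/3 = -K/3)
-39900/h(-101, P) = -39900/((-⅓*(-101))) = -39900/101/3 = -39900*3/101 = -119700/101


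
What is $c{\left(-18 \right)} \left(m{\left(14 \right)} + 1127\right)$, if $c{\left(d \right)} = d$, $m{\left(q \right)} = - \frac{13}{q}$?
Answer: $- \frac{141885}{7} \approx -20269.0$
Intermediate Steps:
$c{\left(-18 \right)} \left(m{\left(14 \right)} + 1127\right) = - 18 \left(- \frac{13}{14} + 1127\right) = \left(-18\right) \frac{15765}{14} = - \frac{141885}{7}$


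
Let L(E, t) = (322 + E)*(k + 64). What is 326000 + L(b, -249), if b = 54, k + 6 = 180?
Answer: 415488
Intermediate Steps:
k = 174 (k = -6 + 180 = 174)
L(E, t) = 76636 + 238*E (L(E, t) = (322 + E)*(174 + 64) = (322 + E)*238 = 76636 + 238*E)
326000 + L(b, -249) = 326000 + (76636 + 238*54) = 326000 + (76636 + 12852) = 326000 + 89488 = 415488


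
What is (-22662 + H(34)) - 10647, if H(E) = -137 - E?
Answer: -33480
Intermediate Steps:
(-22662 + H(34)) - 10647 = (-22662 + (-137 - 1*34)) - 10647 = (-22662 + (-137 - 34)) - 10647 = (-22662 - 171) - 10647 = -22833 - 10647 = -33480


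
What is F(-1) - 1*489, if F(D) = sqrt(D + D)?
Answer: -489 + I*sqrt(2) ≈ -489.0 + 1.4142*I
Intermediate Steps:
F(D) = sqrt(2)*sqrt(D) (F(D) = sqrt(2*D) = sqrt(2)*sqrt(D))
F(-1) - 1*489 = sqrt(2)*sqrt(-1) - 1*489 = sqrt(2)*I - 489 = I*sqrt(2) - 489 = -489 + I*sqrt(2)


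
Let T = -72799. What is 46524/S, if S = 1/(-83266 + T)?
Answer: -7260768060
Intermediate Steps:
S = -1/156065 (S = 1/(-83266 - 72799) = 1/(-156065) = -1/156065 ≈ -6.4076e-6)
46524/S = 46524/(-1/156065) = 46524*(-156065) = -7260768060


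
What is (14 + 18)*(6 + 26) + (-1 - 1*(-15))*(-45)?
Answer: 394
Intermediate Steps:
(14 + 18)*(6 + 26) + (-1 - 1*(-15))*(-45) = 32*32 + (-1 + 15)*(-45) = 1024 + 14*(-45) = 1024 - 630 = 394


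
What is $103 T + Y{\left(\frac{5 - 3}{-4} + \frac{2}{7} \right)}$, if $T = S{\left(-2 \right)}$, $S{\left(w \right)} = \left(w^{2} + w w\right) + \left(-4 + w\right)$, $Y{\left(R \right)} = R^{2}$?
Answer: $\frac{40385}{196} \approx 206.05$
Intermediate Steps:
$S{\left(w \right)} = -4 + w + 2 w^{2}$ ($S{\left(w \right)} = \left(w^{2} + w^{2}\right) + \left(-4 + w\right) = 2 w^{2} + \left(-4 + w\right) = -4 + w + 2 w^{2}$)
$T = 2$ ($T = -4 - 2 + 2 \left(-2\right)^{2} = -4 - 2 + 2 \cdot 4 = -4 - 2 + 8 = 2$)
$103 T + Y{\left(\frac{5 - 3}{-4} + \frac{2}{7} \right)} = 103 \cdot 2 + \left(\frac{5 - 3}{-4} + \frac{2}{7}\right)^{2} = 206 + \left(\left(5 - 3\right) \left(- \frac{1}{4}\right) + 2 \cdot \frac{1}{7}\right)^{2} = 206 + \left(2 \left(- \frac{1}{4}\right) + \frac{2}{7}\right)^{2} = 206 + \left(- \frac{1}{2} + \frac{2}{7}\right)^{2} = 206 + \left(- \frac{3}{14}\right)^{2} = 206 + \frac{9}{196} = \frac{40385}{196}$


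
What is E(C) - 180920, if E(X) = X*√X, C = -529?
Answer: -180920 - 12167*I ≈ -1.8092e+5 - 12167.0*I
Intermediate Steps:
E(X) = X^(3/2)
E(C) - 180920 = (-529)^(3/2) - 180920 = -12167*I - 180920 = -180920 - 12167*I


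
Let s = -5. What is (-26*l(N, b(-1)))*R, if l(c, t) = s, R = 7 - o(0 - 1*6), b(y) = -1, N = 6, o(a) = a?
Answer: 1690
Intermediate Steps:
R = 13 (R = 7 - (0 - 1*6) = 7 - (0 - 6) = 7 - 1*(-6) = 7 + 6 = 13)
l(c, t) = -5
(-26*l(N, b(-1)))*R = -26*(-5)*13 = 130*13 = 1690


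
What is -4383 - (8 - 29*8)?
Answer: -4159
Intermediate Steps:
-4383 - (8 - 29*8) = -4383 - (8 - 232) = -4383 - 1*(-224) = -4383 + 224 = -4159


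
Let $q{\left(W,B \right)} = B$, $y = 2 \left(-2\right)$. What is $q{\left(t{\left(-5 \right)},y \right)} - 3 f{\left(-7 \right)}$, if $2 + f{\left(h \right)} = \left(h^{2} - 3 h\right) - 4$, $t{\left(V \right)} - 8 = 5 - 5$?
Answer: $-196$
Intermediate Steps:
$t{\left(V \right)} = 8$ ($t{\left(V \right)} = 8 + \left(5 - 5\right) = 8 + 0 = 8$)
$y = -4$
$f{\left(h \right)} = -6 + h^{2} - 3 h$ ($f{\left(h \right)} = -2 - \left(4 - h^{2} + 3 h\right) = -6 + h^{2} - 3 h$)
$q{\left(t{\left(-5 \right)},y \right)} - 3 f{\left(-7 \right)} = -4 - 3 \left(-6 + \left(-7\right)^{2} - -21\right) = -4 - 3 \left(-6 + 49 + 21\right) = -4 - 192 = -196$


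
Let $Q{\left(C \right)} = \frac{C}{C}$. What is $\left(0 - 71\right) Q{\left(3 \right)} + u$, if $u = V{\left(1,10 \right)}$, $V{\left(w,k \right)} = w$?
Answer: $-70$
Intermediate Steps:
$Q{\left(C \right)} = 1$
$u = 1$
$\left(0 - 71\right) Q{\left(3 \right)} + u = \left(0 - 71\right) 1 + 1 = \left(-71\right) 1 + 1 = -71 + 1 = -70$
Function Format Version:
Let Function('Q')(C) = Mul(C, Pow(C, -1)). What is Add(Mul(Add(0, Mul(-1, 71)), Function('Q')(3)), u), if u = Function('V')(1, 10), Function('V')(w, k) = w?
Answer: -70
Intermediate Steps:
Function('Q')(C) = 1
u = 1
Add(Mul(Add(0, Mul(-1, 71)), Function('Q')(3)), u) = Add(Mul(Add(0, Mul(-1, 71)), 1), 1) = Add(Mul(Add(0, -71), 1), 1) = Add(Mul(-71, 1), 1) = Add(-71, 1) = -70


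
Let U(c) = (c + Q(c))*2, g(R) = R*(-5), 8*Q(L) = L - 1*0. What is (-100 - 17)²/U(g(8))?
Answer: -1521/10 ≈ -152.10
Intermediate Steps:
Q(L) = L/8 (Q(L) = (L - 1*0)/8 = (L + 0)/8 = L/8)
g(R) = -5*R
U(c) = 9*c/4 (U(c) = (c + c/8)*2 = (9*c/8)*2 = 9*c/4)
(-100 - 17)²/U(g(8)) = (-100 - 17)²/((9*(-5*8)/4)) = (-117)²/(((9/4)*(-40))) = 13689/(-90) = 13689*(-1/90) = -1521/10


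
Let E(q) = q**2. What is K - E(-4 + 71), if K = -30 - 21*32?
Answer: -5191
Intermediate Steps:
K = -702 (K = -30 - 672 = -702)
K - E(-4 + 71) = -702 - (-4 + 71)**2 = -702 - 1*67**2 = -702 - 1*4489 = -702 - 4489 = -5191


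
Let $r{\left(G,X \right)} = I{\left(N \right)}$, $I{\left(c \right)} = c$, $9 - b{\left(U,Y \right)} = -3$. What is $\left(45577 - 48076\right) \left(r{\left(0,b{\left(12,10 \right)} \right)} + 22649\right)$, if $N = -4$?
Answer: $-56589855$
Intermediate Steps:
$b{\left(U,Y \right)} = 12$ ($b{\left(U,Y \right)} = 9 - -3 = 9 + 3 = 12$)
$r{\left(G,X \right)} = -4$
$\left(45577 - 48076\right) \left(r{\left(0,b{\left(12,10 \right)} \right)} + 22649\right) = \left(45577 - 48076\right) \left(-4 + 22649\right) = \left(-2499\right) 22645 = -56589855$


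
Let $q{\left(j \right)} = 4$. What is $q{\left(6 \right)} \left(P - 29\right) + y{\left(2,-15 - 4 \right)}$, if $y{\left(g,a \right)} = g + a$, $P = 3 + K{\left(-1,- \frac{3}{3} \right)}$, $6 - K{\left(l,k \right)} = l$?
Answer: $-93$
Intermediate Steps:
$K{\left(l,k \right)} = 6 - l$
$P = 10$ ($P = 3 + \left(6 - -1\right) = 3 + \left(6 + 1\right) = 3 + 7 = 10$)
$y{\left(g,a \right)} = a + g$
$q{\left(6 \right)} \left(P - 29\right) + y{\left(2,-15 - 4 \right)} = 4 \left(10 - 29\right) + \left(\left(-15 - 4\right) + 2\right) = 4 \left(-19\right) + \left(-19 + 2\right) = -76 - 17 = -93$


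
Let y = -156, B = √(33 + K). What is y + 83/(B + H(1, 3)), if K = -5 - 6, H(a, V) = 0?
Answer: -156 + 83*√22/22 ≈ -138.30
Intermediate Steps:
K = -11
B = √22 (B = √(33 - 11) = √22 ≈ 4.6904)
y + 83/(B + H(1, 3)) = -156 + 83/(√22 + 0) = -156 + 83/(√22) = -156 + 83*(√22/22) = -156 + 83*√22/22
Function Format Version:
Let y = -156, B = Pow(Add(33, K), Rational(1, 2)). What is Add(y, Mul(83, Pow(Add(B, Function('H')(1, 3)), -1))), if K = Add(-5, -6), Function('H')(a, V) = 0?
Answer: Add(-156, Mul(Rational(83, 22), Pow(22, Rational(1, 2)))) ≈ -138.30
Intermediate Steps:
K = -11
B = Pow(22, Rational(1, 2)) (B = Pow(Add(33, -11), Rational(1, 2)) = Pow(22, Rational(1, 2)) ≈ 4.6904)
Add(y, Mul(83, Pow(Add(B, Function('H')(1, 3)), -1))) = Add(-156, Mul(83, Pow(Add(Pow(22, Rational(1, 2)), 0), -1))) = Add(-156, Mul(83, Pow(Pow(22, Rational(1, 2)), -1))) = Add(-156, Mul(83, Mul(Rational(1, 22), Pow(22, Rational(1, 2))))) = Add(-156, Mul(Rational(83, 22), Pow(22, Rational(1, 2))))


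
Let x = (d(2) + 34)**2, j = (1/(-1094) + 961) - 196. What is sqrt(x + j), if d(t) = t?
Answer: sqrt(2466677902)/1094 ≈ 45.398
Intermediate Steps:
j = 836909/1094 (j = (-1/1094 + 961) - 196 = 1051333/1094 - 196 = 836909/1094 ≈ 765.00)
x = 1296 (x = (2 + 34)**2 = 36**2 = 1296)
sqrt(x + j) = sqrt(1296 + 836909/1094) = sqrt(2254733/1094) = sqrt(2466677902)/1094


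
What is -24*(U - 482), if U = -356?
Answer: 20112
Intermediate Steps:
-24*(U - 482) = -24*(-356 - 482) = -24*(-838) = 20112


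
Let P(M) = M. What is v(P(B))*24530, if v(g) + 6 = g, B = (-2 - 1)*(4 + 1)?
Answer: -515130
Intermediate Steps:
B = -15 (B = -3*5 = -15)
v(g) = -6 + g
v(P(B))*24530 = (-6 - 15)*24530 = -21*24530 = -515130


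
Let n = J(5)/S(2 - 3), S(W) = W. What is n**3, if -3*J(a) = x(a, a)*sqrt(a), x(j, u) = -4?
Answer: -320*sqrt(5)/27 ≈ -26.502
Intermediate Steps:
J(a) = 4*sqrt(a)/3 (J(a) = -(-4)*sqrt(a)/3 = 4*sqrt(a)/3)
n = -4*sqrt(5)/3 (n = (4*sqrt(5)/3)/(2 - 3) = (4*sqrt(5)/3)/(-1) = (4*sqrt(5)/3)*(-1) = -4*sqrt(5)/3 ≈ -2.9814)
n**3 = (-4*sqrt(5)/3)**3 = -320*sqrt(5)/27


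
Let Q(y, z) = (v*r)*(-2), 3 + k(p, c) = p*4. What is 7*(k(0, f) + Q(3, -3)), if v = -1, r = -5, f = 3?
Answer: -91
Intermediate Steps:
k(p, c) = -3 + 4*p (k(p, c) = -3 + p*4 = -3 + 4*p)
Q(y, z) = -10 (Q(y, z) = -1*(-5)*(-2) = 5*(-2) = -10)
7*(k(0, f) + Q(3, -3)) = 7*((-3 + 4*0) - 10) = 7*((-3 + 0) - 10) = 7*(-3 - 10) = 7*(-13) = -91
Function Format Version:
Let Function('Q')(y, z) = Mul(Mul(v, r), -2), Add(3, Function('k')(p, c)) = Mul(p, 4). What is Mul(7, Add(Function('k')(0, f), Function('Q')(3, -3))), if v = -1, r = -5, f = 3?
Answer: -91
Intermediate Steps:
Function('k')(p, c) = Add(-3, Mul(4, p)) (Function('k')(p, c) = Add(-3, Mul(p, 4)) = Add(-3, Mul(4, p)))
Function('Q')(y, z) = -10 (Function('Q')(y, z) = Mul(Mul(-1, -5), -2) = Mul(5, -2) = -10)
Mul(7, Add(Function('k')(0, f), Function('Q')(3, -3))) = Mul(7, Add(Add(-3, Mul(4, 0)), -10)) = Mul(7, Add(Add(-3, 0), -10)) = Mul(7, Add(-3, -10)) = Mul(7, -13) = -91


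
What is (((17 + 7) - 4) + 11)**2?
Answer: 961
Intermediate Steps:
(((17 + 7) - 4) + 11)**2 = ((24 - 4) + 11)**2 = (20 + 11)**2 = 31**2 = 961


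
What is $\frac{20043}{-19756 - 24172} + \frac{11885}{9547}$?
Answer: $\frac{19454927}{24669448} \approx 0.78862$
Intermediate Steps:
$\frac{20043}{-19756 - 24172} + \frac{11885}{9547} = \frac{20043}{-19756 - 24172} + 11885 \cdot \frac{1}{9547} = \frac{20043}{-43928} + \frac{11885}{9547} = 20043 \left(- \frac{1}{43928}\right) + \frac{11885}{9547} = - \frac{1179}{2584} + \frac{11885}{9547} = \frac{19454927}{24669448}$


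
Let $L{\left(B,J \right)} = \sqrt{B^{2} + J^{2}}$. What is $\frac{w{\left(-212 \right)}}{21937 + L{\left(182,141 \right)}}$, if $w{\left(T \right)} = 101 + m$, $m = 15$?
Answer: $\frac{636173}{120294741} - \frac{29 \sqrt{53005}}{120294741} \approx 0.005233$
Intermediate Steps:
$w{\left(T \right)} = 116$ ($w{\left(T \right)} = 101 + 15 = 116$)
$\frac{w{\left(-212 \right)}}{21937 + L{\left(182,141 \right)}} = \frac{116}{21937 + \sqrt{182^{2} + 141^{2}}} = \frac{116}{21937 + \sqrt{33124 + 19881}} = \frac{116}{21937 + \sqrt{53005}}$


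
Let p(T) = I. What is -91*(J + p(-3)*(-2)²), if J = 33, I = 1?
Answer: -3367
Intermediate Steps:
p(T) = 1
-91*(J + p(-3)*(-2)²) = -91*(33 + 1*(-2)²) = -91*(33 + 1*4) = -91*(33 + 4) = -91*37 = -3367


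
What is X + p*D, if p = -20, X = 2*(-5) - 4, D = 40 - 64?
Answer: 466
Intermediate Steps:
D = -24
X = -14 (X = -10 - 4 = -14)
X + p*D = -14 - 20*(-24) = -14 + 480 = 466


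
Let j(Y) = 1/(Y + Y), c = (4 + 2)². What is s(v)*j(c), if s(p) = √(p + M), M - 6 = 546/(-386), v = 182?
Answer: √6950123/13896 ≈ 0.18972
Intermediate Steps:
c = 36 (c = 6² = 36)
M = 885/193 (M = 6 + 546/(-386) = 6 + 546*(-1/386) = 6 - 273/193 = 885/193 ≈ 4.5855)
j(Y) = 1/(2*Y)
s(p) = √(885/193 + p) (s(p) = √(p + 885/193) = √(885/193 + p))
s(v)*j(c) = (√(170805 + 37249*182)/193)*((½)/36) = (√(170805 + 6779318)/193)*((½)*(1/36)) = (√6950123/193)*(1/72) = √6950123/13896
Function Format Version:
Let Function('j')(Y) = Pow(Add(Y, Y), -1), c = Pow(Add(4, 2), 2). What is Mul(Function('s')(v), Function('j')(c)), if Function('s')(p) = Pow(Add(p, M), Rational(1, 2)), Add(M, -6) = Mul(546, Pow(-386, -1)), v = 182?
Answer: Mul(Rational(1, 13896), Pow(6950123, Rational(1, 2))) ≈ 0.18972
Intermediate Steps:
c = 36 (c = Pow(6, 2) = 36)
M = Rational(885, 193) (M = Add(6, Mul(546, Pow(-386, -1))) = Add(6, Mul(546, Rational(-1, 386))) = Add(6, Rational(-273, 193)) = Rational(885, 193) ≈ 4.5855)
Function('j')(Y) = Mul(Rational(1, 2), Pow(Y, -1)) (Function('j')(Y) = Pow(Mul(2, Y), -1) = Mul(Rational(1, 2), Pow(Y, -1)))
Function('s')(p) = Pow(Add(Rational(885, 193), p), Rational(1, 2)) (Function('s')(p) = Pow(Add(p, Rational(885, 193)), Rational(1, 2)) = Pow(Add(Rational(885, 193), p), Rational(1, 2)))
Mul(Function('s')(v), Function('j')(c)) = Mul(Mul(Rational(1, 193), Pow(Add(170805, Mul(37249, 182)), Rational(1, 2))), Mul(Rational(1, 2), Pow(36, -1))) = Mul(Mul(Rational(1, 193), Pow(Add(170805, 6779318), Rational(1, 2))), Mul(Rational(1, 2), Rational(1, 36))) = Mul(Mul(Rational(1, 193), Pow(6950123, Rational(1, 2))), Rational(1, 72)) = Mul(Rational(1, 13896), Pow(6950123, Rational(1, 2)))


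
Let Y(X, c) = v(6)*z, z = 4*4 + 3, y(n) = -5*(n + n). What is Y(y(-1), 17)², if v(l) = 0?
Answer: 0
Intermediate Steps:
y(n) = -10*n
z = 19 (z = 16 + 3 = 19)
Y(X, c) = 0 (Y(X, c) = 0*19 = 0)
Y(y(-1), 17)² = 0² = 0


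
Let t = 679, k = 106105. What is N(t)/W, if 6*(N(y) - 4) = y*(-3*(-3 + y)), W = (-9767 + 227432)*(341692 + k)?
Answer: -229498/97469734005 ≈ -2.3546e-6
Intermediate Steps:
W = 97469734005 (W = (-9767 + 227432)*(341692 + 106105) = 217665*447797 = 97469734005)
N(y) = 4 + y*(9 - 3*y)/6 (N(y) = 4 + (y*(-3*(-3 + y)))/6 = 4 + (y*(9 - 3*y))/6 = 4 + y*(9 - 3*y)/6)
N(t)/W = (4 - ½*679² + (3/2)*679)/97469734005 = (4 - ½*461041 + 2037/2)*(1/97469734005) = (4 - 461041/2 + 2037/2)*(1/97469734005) = -229498*1/97469734005 = -229498/97469734005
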